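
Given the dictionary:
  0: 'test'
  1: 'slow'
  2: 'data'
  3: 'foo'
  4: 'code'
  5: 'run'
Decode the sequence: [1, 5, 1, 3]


Look up each index in the dictionary:
  1 -> 'slow'
  5 -> 'run'
  1 -> 'slow'
  3 -> 'foo'

Decoded: "slow run slow foo"


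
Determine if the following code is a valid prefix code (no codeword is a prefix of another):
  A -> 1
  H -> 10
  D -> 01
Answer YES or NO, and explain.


Checking each pair (does one codeword prefix another?):
  A='1' vs H='10': prefix -- VIOLATION

NO -- this is NOT a valid prefix code. A (1) is a prefix of H (10).


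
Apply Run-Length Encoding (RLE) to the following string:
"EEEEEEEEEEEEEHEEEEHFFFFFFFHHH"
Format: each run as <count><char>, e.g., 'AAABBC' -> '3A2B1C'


Scanning runs left to right:
  i=0: run of 'E' x 13 -> '13E'
  i=13: run of 'H' x 1 -> '1H'
  i=14: run of 'E' x 4 -> '4E'
  i=18: run of 'H' x 1 -> '1H'
  i=19: run of 'F' x 7 -> '7F'
  i=26: run of 'H' x 3 -> '3H'

RLE = 13E1H4E1H7F3H


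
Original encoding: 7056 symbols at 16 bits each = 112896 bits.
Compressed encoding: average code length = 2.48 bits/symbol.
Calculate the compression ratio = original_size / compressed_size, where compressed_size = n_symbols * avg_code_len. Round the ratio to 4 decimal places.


original_size = n_symbols * orig_bits = 7056 * 16 = 112896 bits
compressed_size = n_symbols * avg_code_len = 7056 * 2.48 = 17498.88 bits
ratio = original_size / compressed_size = 112896 / 17498.88 = 6.4516

Compression ratio = 6.4516


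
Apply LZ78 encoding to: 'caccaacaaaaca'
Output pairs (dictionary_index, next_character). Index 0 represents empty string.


LZ78 encoding steps:
Dictionary: {0: ''}
Step 1: w='' (idx 0), next='c' -> output (0, 'c'), add 'c' as idx 1
Step 2: w='' (idx 0), next='a' -> output (0, 'a'), add 'a' as idx 2
Step 3: w='c' (idx 1), next='c' -> output (1, 'c'), add 'cc' as idx 3
Step 4: w='a' (idx 2), next='a' -> output (2, 'a'), add 'aa' as idx 4
Step 5: w='c' (idx 1), next='a' -> output (1, 'a'), add 'ca' as idx 5
Step 6: w='aa' (idx 4), next='a' -> output (4, 'a'), add 'aaa' as idx 6
Step 7: w='ca' (idx 5), end of input -> output (5, '')


Encoded: [(0, 'c'), (0, 'a'), (1, 'c'), (2, 'a'), (1, 'a'), (4, 'a'), (5, '')]


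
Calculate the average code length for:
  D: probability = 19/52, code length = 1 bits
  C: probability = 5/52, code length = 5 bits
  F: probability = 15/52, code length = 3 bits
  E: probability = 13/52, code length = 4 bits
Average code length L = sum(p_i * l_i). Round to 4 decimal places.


Weighted contributions p_i * l_i:
  D: (19/52) * 1 = 19/52
  C: (5/52) * 5 = 25/52
  F: (15/52) * 3 = 45/52
  E: (13/52) * 4 = 52/52
Sum = (19 + 25 + 45 + 52)/52 = 141/52

L = 141/52 = 2.7115 bits/symbol


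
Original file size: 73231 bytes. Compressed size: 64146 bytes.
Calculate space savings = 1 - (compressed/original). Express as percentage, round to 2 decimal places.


ratio = compressed/original = 64146/73231 = 0.875941
savings = 1 - ratio = 1 - 0.875941 = 0.124059
as a percentage: 0.124059 * 100 = 12.41%

Space savings = 1 - 64146/73231 = 12.41%


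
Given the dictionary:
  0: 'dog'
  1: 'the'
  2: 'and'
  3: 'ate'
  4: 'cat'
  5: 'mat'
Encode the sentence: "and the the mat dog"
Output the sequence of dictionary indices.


Look up each word in the dictionary:
  'and' -> 2
  'the' -> 1
  'the' -> 1
  'mat' -> 5
  'dog' -> 0

Encoded: [2, 1, 1, 5, 0]


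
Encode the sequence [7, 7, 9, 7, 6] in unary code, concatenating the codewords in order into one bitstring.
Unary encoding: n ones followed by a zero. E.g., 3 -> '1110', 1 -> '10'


Encode each number as n ones followed by a terminating 0:
  7 -> 11111110 (8 bits)
  7 -> 11111110 (8 bits)
  9 -> 1111111110 (10 bits)
  7 -> 11111110 (8 bits)
  6 -> 1111110 (7 bits)
Total length = 8 + 8 + 10 + 8 + 7 = 41 bits.

Unary([7, 7, 9, 7, 6]) = 11111110111111101111111110111111101111110 (41 bits)


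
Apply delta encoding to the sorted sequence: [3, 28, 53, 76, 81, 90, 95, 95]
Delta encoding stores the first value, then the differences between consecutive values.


First value: 3
Deltas:
  28 - 3 = 25
  53 - 28 = 25
  76 - 53 = 23
  81 - 76 = 5
  90 - 81 = 9
  95 - 90 = 5
  95 - 95 = 0


Delta encoded: [3, 25, 25, 23, 5, 9, 5, 0]


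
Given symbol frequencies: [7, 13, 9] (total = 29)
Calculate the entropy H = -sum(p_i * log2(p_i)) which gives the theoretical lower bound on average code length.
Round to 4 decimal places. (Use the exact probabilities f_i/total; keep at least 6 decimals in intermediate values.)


Per-symbol terms -p_i * log2(p_i) with p_i = f_i/29:
  p = 7/29 = 0.241379: log2(p) = -2.050626, -p*log2(p) = 0.494979
  p = 13/29 = 0.448276: log2(p) = -1.157541, -p*log2(p) = 0.518898
  p = 9/29 = 0.310345: log2(p) = -1.688056, -p*log2(p) = 0.523879
H = 0.494979 + 0.518898 + 0.523879 = 1.537756

H = 1.5378 bits/symbol


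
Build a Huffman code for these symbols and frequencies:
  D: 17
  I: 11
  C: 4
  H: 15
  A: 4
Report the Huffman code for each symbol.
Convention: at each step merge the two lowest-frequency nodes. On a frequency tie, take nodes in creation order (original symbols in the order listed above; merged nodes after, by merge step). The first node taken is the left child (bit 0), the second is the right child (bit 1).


Huffman tree construction:
Step 1: Merge C(4) + A(4) = 8
Step 2: Merge (C+A)(8) + I(11) = 19
Step 3: Merge H(15) + D(17) = 32
Step 4: Merge ((C+A)+I)(19) + (H+D)(32) = 51
Read each symbol's code off the tree from the root (left child = 0, right child = 1).

Codes:
  D: 11 (length 2)
  I: 01 (length 2)
  C: 000 (length 3)
  H: 10 (length 2)
  A: 001 (length 3)
Average code length: 110/51 = 2.1569 bits/symbol


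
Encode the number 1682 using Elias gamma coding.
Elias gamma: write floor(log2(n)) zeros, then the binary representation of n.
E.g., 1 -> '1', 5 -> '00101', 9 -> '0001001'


num_bits = floor(log2(1682)) + 1 = 11
leading_zeros = num_bits - 1 = 10
binary(1682) = 11010010010

Elias gamma(1682) = '0000000000' + '11010010010' = 000000000011010010010 (21 bits)


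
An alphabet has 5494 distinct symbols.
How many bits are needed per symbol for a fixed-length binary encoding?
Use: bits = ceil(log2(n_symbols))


log2(5494) = 12.4236
Bracket: 2^12 = 4096 < 5494 <= 2^13 = 8192
So ceil(log2(5494)) = 13

bits = ceil(log2(5494)) = ceil(12.4236) = 13 bits


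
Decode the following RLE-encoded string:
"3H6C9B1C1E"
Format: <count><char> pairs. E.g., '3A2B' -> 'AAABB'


Expanding each <count><char> pair:
  3H -> 'HHH'
  6C -> 'CCCCCC'
  9B -> 'BBBBBBBBB'
  1C -> 'C'
  1E -> 'E'

Decoded = HHHCCCCCCBBBBBBBBBCE


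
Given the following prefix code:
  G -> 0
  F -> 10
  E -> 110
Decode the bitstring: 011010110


Decoding step by step:
Bits 0 -> G
Bits 110 -> E
Bits 10 -> F
Bits 110 -> E


Decoded message: GEFE


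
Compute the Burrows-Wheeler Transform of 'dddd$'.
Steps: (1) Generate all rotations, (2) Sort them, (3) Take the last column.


Rotations (sorted):
  0: $dddd -> last char: d
  1: d$ddd -> last char: d
  2: dd$dd -> last char: d
  3: ddd$d -> last char: d
  4: dddd$ -> last char: $


BWT = dddd$


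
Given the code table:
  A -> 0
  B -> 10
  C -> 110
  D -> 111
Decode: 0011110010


Decoding:
0 -> A
0 -> A
111 -> D
10 -> B
0 -> A
10 -> B


Result: AADBAB


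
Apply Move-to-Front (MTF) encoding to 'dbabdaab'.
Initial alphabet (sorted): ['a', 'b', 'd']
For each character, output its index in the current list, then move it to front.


MTF encoding:
'd': index 2 in ['a', 'b', 'd'] -> ['d', 'a', 'b']
'b': index 2 in ['d', 'a', 'b'] -> ['b', 'd', 'a']
'a': index 2 in ['b', 'd', 'a'] -> ['a', 'b', 'd']
'b': index 1 in ['a', 'b', 'd'] -> ['b', 'a', 'd']
'd': index 2 in ['b', 'a', 'd'] -> ['d', 'b', 'a']
'a': index 2 in ['d', 'b', 'a'] -> ['a', 'd', 'b']
'a': index 0 in ['a', 'd', 'b'] -> ['a', 'd', 'b']
'b': index 2 in ['a', 'd', 'b'] -> ['b', 'a', 'd']


Output: [2, 2, 2, 1, 2, 2, 0, 2]


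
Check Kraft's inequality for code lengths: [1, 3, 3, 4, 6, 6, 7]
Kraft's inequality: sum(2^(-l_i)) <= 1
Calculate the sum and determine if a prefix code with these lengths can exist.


Sum = 2^(-1) + 2^(-3) + 2^(-3) + 2^(-4) + 2^(-6) + 2^(-6) + 2^(-7)
    = 0.5 + 0.125 + 0.125 + 0.0625 + 0.015625 + 0.015625 + 0.0078125
    = 109/128 = 0.8515625
Since 0.8515625 <= 1, Kraft's inequality IS satisfied.
A prefix code with these lengths CAN exist.

Kraft sum = 0.8515625. Satisfied.


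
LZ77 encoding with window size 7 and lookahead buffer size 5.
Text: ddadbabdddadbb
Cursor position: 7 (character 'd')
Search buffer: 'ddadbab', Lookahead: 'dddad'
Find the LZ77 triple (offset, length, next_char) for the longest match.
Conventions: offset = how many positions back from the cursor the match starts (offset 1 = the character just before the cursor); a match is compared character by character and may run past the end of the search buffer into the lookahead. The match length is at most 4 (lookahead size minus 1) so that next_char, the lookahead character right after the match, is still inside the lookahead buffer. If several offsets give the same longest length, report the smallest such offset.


Try each offset into the search buffer:
  offset=1 (pos 6, char 'b'): match length 0
  offset=2 (pos 5, char 'a'): match length 0
  offset=3 (pos 4, char 'b'): match length 0
  offset=4 (pos 3, char 'd'): match length 1
  offset=5 (pos 2, char 'a'): match length 0
  offset=6 (pos 1, char 'd'): match length 1
  offset=7 (pos 0, char 'd'): match length 2
Longest match has length 2 at offset 7.
next_char = character at position 7 + 2 = 9 -> 'd'

Best match: offset=7, length=2 (matching 'dd' starting at position 0)
LZ77 triple: (7, 2, 'd')


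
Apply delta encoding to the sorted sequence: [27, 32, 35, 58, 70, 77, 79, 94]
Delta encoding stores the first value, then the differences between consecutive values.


First value: 27
Deltas:
  32 - 27 = 5
  35 - 32 = 3
  58 - 35 = 23
  70 - 58 = 12
  77 - 70 = 7
  79 - 77 = 2
  94 - 79 = 15


Delta encoded: [27, 5, 3, 23, 12, 7, 2, 15]


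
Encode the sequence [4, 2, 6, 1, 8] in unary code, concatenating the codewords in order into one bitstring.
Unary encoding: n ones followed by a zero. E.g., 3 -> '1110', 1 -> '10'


Encode each number as n ones followed by a terminating 0:
  4 -> 11110 (5 bits)
  2 -> 110 (3 bits)
  6 -> 1111110 (7 bits)
  1 -> 10 (2 bits)
  8 -> 111111110 (9 bits)
Total length = 5 + 3 + 7 + 2 + 9 = 26 bits.

Unary([4, 2, 6, 1, 8]) = 11110110111111010111111110 (26 bits)


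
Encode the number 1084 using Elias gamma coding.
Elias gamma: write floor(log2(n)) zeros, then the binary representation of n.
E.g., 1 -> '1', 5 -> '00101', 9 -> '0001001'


num_bits = floor(log2(1084)) + 1 = 11
leading_zeros = num_bits - 1 = 10
binary(1084) = 10000111100

Elias gamma(1084) = '0000000000' + '10000111100' = 000000000010000111100 (21 bits)


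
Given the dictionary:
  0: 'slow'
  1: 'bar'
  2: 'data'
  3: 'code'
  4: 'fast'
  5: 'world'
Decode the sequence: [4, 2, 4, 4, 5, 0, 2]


Look up each index in the dictionary:
  4 -> 'fast'
  2 -> 'data'
  4 -> 'fast'
  4 -> 'fast'
  5 -> 'world'
  0 -> 'slow'
  2 -> 'data'

Decoded: "fast data fast fast world slow data"


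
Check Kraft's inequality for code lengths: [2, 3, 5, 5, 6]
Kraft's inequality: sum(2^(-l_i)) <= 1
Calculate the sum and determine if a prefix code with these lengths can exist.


Sum = 2^(-2) + 2^(-3) + 2^(-5) + 2^(-5) + 2^(-6)
    = 0.25 + 0.125 + 0.03125 + 0.03125 + 0.015625
    = 29/64 = 0.453125
Since 0.453125 <= 1, Kraft's inequality IS satisfied.
A prefix code with these lengths CAN exist.

Kraft sum = 0.453125. Satisfied.


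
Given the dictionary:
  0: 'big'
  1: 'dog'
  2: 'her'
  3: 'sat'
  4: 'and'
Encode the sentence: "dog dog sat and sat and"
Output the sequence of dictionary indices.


Look up each word in the dictionary:
  'dog' -> 1
  'dog' -> 1
  'sat' -> 3
  'and' -> 4
  'sat' -> 3
  'and' -> 4

Encoded: [1, 1, 3, 4, 3, 4]


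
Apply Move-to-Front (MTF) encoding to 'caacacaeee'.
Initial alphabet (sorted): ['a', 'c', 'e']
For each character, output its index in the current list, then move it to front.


MTF encoding:
'c': index 1 in ['a', 'c', 'e'] -> ['c', 'a', 'e']
'a': index 1 in ['c', 'a', 'e'] -> ['a', 'c', 'e']
'a': index 0 in ['a', 'c', 'e'] -> ['a', 'c', 'e']
'c': index 1 in ['a', 'c', 'e'] -> ['c', 'a', 'e']
'a': index 1 in ['c', 'a', 'e'] -> ['a', 'c', 'e']
'c': index 1 in ['a', 'c', 'e'] -> ['c', 'a', 'e']
'a': index 1 in ['c', 'a', 'e'] -> ['a', 'c', 'e']
'e': index 2 in ['a', 'c', 'e'] -> ['e', 'a', 'c']
'e': index 0 in ['e', 'a', 'c'] -> ['e', 'a', 'c']
'e': index 0 in ['e', 'a', 'c'] -> ['e', 'a', 'c']


Output: [1, 1, 0, 1, 1, 1, 1, 2, 0, 0]


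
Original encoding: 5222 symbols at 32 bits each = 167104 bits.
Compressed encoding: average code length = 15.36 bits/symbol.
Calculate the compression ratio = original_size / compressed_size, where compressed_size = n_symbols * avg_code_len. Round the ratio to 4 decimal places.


original_size = n_symbols * orig_bits = 5222 * 32 = 167104 bits
compressed_size = n_symbols * avg_code_len = 5222 * 15.36 = 80209.92 bits
ratio = original_size / compressed_size = 167104 / 80209.92 = 2.0833

Compression ratio = 2.0833


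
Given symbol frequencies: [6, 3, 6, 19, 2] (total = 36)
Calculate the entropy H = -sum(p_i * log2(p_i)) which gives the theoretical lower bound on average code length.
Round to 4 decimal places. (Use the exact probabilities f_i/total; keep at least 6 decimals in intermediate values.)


Per-symbol terms -p_i * log2(p_i) with p_i = f_i/36:
  p = 6/36 = 0.166667: log2(p) = -2.584963, -p*log2(p) = 0.430827
  p = 3/36 = 0.083333: log2(p) = -3.584963, -p*log2(p) = 0.298747
  p = 6/36 = 0.166667: log2(p) = -2.584963, -p*log2(p) = 0.430827
  p = 19/36 = 0.527778: log2(p) = -0.921997, -p*log2(p) = 0.486610
  p = 2/36 = 0.055556: log2(p) = -4.169925, -p*log2(p) = 0.231663
H = 0.430827 + 0.298747 + 0.430827 + 0.486610 + 0.231663 = 1.878674

H = 1.8787 bits/symbol


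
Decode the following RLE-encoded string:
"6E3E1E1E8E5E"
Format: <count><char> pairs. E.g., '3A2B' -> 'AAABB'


Expanding each <count><char> pair:
  6E -> 'EEEEEE'
  3E -> 'EEE'
  1E -> 'E'
  1E -> 'E'
  8E -> 'EEEEEEEE'
  5E -> 'EEEEE'

Decoded = EEEEEEEEEEEEEEEEEEEEEEEE


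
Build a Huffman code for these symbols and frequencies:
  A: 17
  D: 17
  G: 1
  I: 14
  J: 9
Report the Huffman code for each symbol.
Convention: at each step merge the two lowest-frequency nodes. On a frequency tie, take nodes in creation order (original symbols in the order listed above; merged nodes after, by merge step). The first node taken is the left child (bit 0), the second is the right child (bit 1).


Huffman tree construction:
Step 1: Merge G(1) + J(9) = 10
Step 2: Merge (G+J)(10) + I(14) = 24
Step 3: Merge A(17) + D(17) = 34
Step 4: Merge ((G+J)+I)(24) + (A+D)(34) = 58
Read each symbol's code off the tree from the root (left child = 0, right child = 1).

Codes:
  A: 10 (length 2)
  D: 11 (length 2)
  G: 000 (length 3)
  I: 01 (length 2)
  J: 001 (length 3)
Average code length: 126/58 = 2.1724 bits/symbol


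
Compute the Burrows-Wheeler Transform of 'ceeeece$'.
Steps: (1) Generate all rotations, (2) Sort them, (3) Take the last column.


Rotations (sorted):
  0: $ceeeece -> last char: e
  1: ce$ceeee -> last char: e
  2: ceeeece$ -> last char: $
  3: e$ceeeec -> last char: c
  4: ece$ceee -> last char: e
  5: eece$cee -> last char: e
  6: eeece$ce -> last char: e
  7: eeeece$c -> last char: c


BWT = ee$ceeec


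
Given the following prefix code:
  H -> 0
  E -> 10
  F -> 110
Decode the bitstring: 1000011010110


Decoding step by step:
Bits 10 -> E
Bits 0 -> H
Bits 0 -> H
Bits 0 -> H
Bits 110 -> F
Bits 10 -> E
Bits 110 -> F


Decoded message: EHHHFEF


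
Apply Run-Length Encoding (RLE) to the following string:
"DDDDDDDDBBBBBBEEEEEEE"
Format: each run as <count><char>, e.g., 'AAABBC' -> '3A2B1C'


Scanning runs left to right:
  i=0: run of 'D' x 8 -> '8D'
  i=8: run of 'B' x 6 -> '6B'
  i=14: run of 'E' x 7 -> '7E'

RLE = 8D6B7E


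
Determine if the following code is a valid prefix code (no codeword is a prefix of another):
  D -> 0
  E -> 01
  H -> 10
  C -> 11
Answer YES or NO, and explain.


Checking each pair (does one codeword prefix another?):
  D='0' vs E='01': prefix -- VIOLATION

NO -- this is NOT a valid prefix code. D (0) is a prefix of E (01).


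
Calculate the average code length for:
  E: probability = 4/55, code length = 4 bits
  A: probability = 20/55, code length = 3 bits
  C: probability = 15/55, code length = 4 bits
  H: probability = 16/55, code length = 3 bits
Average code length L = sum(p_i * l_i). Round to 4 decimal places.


Weighted contributions p_i * l_i:
  E: (4/55) * 4 = 16/55
  A: (20/55) * 3 = 60/55
  C: (15/55) * 4 = 60/55
  H: (16/55) * 3 = 48/55
Sum = (16 + 60 + 60 + 48)/55 = 184/55

L = 184/55 = 3.3455 bits/symbol


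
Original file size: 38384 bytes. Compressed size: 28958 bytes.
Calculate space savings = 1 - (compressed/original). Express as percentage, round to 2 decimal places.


ratio = compressed/original = 28958/38384 = 0.754429
savings = 1 - ratio = 1 - 0.754429 = 0.245571
as a percentage: 0.245571 * 100 = 24.56%

Space savings = 1 - 28958/38384 = 24.56%


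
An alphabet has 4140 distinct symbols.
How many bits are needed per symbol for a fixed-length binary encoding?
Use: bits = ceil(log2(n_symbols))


log2(4140) = 12.0154
Bracket: 2^12 = 4096 < 4140 <= 2^13 = 8192
So ceil(log2(4140)) = 13

bits = ceil(log2(4140)) = ceil(12.0154) = 13 bits


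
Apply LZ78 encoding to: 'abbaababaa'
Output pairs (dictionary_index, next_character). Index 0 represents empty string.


LZ78 encoding steps:
Dictionary: {0: ''}
Step 1: w='' (idx 0), next='a' -> output (0, 'a'), add 'a' as idx 1
Step 2: w='' (idx 0), next='b' -> output (0, 'b'), add 'b' as idx 2
Step 3: w='b' (idx 2), next='a' -> output (2, 'a'), add 'ba' as idx 3
Step 4: w='a' (idx 1), next='b' -> output (1, 'b'), add 'ab' as idx 4
Step 5: w='ab' (idx 4), next='a' -> output (4, 'a'), add 'aba' as idx 5
Step 6: w='a' (idx 1), end of input -> output (1, '')


Encoded: [(0, 'a'), (0, 'b'), (2, 'a'), (1, 'b'), (4, 'a'), (1, '')]


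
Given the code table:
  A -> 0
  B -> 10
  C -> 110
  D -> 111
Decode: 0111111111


Decoding:
0 -> A
111 -> D
111 -> D
111 -> D


Result: ADDD


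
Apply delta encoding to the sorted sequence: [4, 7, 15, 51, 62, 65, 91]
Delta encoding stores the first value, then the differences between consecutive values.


First value: 4
Deltas:
  7 - 4 = 3
  15 - 7 = 8
  51 - 15 = 36
  62 - 51 = 11
  65 - 62 = 3
  91 - 65 = 26


Delta encoded: [4, 3, 8, 36, 11, 3, 26]


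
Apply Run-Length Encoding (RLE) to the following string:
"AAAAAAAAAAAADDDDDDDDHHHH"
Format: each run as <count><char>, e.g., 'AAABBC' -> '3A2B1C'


Scanning runs left to right:
  i=0: run of 'A' x 12 -> '12A'
  i=12: run of 'D' x 8 -> '8D'
  i=20: run of 'H' x 4 -> '4H'

RLE = 12A8D4H


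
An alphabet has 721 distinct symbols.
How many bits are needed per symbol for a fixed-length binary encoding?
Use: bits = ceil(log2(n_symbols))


log2(721) = 9.4939
Bracket: 2^9 = 512 < 721 <= 2^10 = 1024
So ceil(log2(721)) = 10

bits = ceil(log2(721)) = ceil(9.4939) = 10 bits


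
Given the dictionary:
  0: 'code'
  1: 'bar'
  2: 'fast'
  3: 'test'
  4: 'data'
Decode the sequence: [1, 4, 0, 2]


Look up each index in the dictionary:
  1 -> 'bar'
  4 -> 'data'
  0 -> 'code'
  2 -> 'fast'

Decoded: "bar data code fast"


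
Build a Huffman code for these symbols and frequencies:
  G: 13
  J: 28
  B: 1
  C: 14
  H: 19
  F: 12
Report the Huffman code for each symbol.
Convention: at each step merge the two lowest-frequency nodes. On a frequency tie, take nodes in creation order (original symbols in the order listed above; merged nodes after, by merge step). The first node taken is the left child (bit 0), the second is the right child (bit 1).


Huffman tree construction:
Step 1: Merge B(1) + F(12) = 13
Step 2: Merge G(13) + (B+F)(13) = 26
Step 3: Merge C(14) + H(19) = 33
Step 4: Merge (G+(B+F))(26) + J(28) = 54
Step 5: Merge (C+H)(33) + ((G+(B+F))+J)(54) = 87
Read each symbol's code off the tree from the root (left child = 0, right child = 1).

Codes:
  G: 100 (length 3)
  J: 11 (length 2)
  B: 1010 (length 4)
  C: 00 (length 2)
  H: 01 (length 2)
  F: 1011 (length 4)
Average code length: 213/87 = 2.4483 bits/symbol


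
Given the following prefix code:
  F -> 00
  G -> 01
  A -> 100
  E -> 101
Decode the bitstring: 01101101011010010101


Decoding step by step:
Bits 01 -> G
Bits 101 -> E
Bits 101 -> E
Bits 01 -> G
Bits 101 -> E
Bits 00 -> F
Bits 101 -> E
Bits 01 -> G


Decoded message: GEEGEFEG


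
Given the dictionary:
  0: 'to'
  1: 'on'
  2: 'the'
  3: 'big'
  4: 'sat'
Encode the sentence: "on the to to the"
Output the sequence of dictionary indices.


Look up each word in the dictionary:
  'on' -> 1
  'the' -> 2
  'to' -> 0
  'to' -> 0
  'the' -> 2

Encoded: [1, 2, 0, 0, 2]


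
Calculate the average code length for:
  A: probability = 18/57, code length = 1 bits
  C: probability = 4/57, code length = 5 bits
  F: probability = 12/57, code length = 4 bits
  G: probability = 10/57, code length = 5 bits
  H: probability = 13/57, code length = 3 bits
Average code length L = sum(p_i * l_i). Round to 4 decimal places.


Weighted contributions p_i * l_i:
  A: (18/57) * 1 = 18/57
  C: (4/57) * 5 = 20/57
  F: (12/57) * 4 = 48/57
  G: (10/57) * 5 = 50/57
  H: (13/57) * 3 = 39/57
Sum = (18 + 20 + 48 + 50 + 39)/57 = 175/57

L = 175/57 = 3.0702 bits/symbol


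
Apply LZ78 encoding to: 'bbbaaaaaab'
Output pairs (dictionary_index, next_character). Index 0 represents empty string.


LZ78 encoding steps:
Dictionary: {0: ''}
Step 1: w='' (idx 0), next='b' -> output (0, 'b'), add 'b' as idx 1
Step 2: w='b' (idx 1), next='b' -> output (1, 'b'), add 'bb' as idx 2
Step 3: w='' (idx 0), next='a' -> output (0, 'a'), add 'a' as idx 3
Step 4: w='a' (idx 3), next='a' -> output (3, 'a'), add 'aa' as idx 4
Step 5: w='aa' (idx 4), next='a' -> output (4, 'a'), add 'aaa' as idx 5
Step 6: w='b' (idx 1), end of input -> output (1, '')


Encoded: [(0, 'b'), (1, 'b'), (0, 'a'), (3, 'a'), (4, 'a'), (1, '')]


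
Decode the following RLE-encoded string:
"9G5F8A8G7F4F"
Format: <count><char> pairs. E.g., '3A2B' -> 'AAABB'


Expanding each <count><char> pair:
  9G -> 'GGGGGGGGG'
  5F -> 'FFFFF'
  8A -> 'AAAAAAAA'
  8G -> 'GGGGGGGG'
  7F -> 'FFFFFFF'
  4F -> 'FFFF'

Decoded = GGGGGGGGGFFFFFAAAAAAAAGGGGGGGGFFFFFFFFFFF


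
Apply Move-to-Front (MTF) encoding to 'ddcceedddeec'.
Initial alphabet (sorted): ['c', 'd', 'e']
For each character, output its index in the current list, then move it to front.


MTF encoding:
'd': index 1 in ['c', 'd', 'e'] -> ['d', 'c', 'e']
'd': index 0 in ['d', 'c', 'e'] -> ['d', 'c', 'e']
'c': index 1 in ['d', 'c', 'e'] -> ['c', 'd', 'e']
'c': index 0 in ['c', 'd', 'e'] -> ['c', 'd', 'e']
'e': index 2 in ['c', 'd', 'e'] -> ['e', 'c', 'd']
'e': index 0 in ['e', 'c', 'd'] -> ['e', 'c', 'd']
'd': index 2 in ['e', 'c', 'd'] -> ['d', 'e', 'c']
'd': index 0 in ['d', 'e', 'c'] -> ['d', 'e', 'c']
'd': index 0 in ['d', 'e', 'c'] -> ['d', 'e', 'c']
'e': index 1 in ['d', 'e', 'c'] -> ['e', 'd', 'c']
'e': index 0 in ['e', 'd', 'c'] -> ['e', 'd', 'c']
'c': index 2 in ['e', 'd', 'c'] -> ['c', 'e', 'd']


Output: [1, 0, 1, 0, 2, 0, 2, 0, 0, 1, 0, 2]


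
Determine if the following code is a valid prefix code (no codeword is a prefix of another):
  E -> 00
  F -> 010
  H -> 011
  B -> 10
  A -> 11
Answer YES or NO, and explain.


Checking each pair (does one codeword prefix another?):
  E='00' vs F='010': no prefix
  E='00' vs H='011': no prefix
  E='00' vs B='10': no prefix
  E='00' vs A='11': no prefix
  F='010' vs E='00': no prefix
  F='010' vs H='011': no prefix
  F='010' vs B='10': no prefix
  F='010' vs A='11': no prefix
  H='011' vs E='00': no prefix
  H='011' vs F='010': no prefix
  H='011' vs B='10': no prefix
  H='011' vs A='11': no prefix
  B='10' vs E='00': no prefix
  B='10' vs F='010': no prefix
  B='10' vs H='011': no prefix
  B='10' vs A='11': no prefix
  A='11' vs E='00': no prefix
  A='11' vs F='010': no prefix
  A='11' vs H='011': no prefix
  A='11' vs B='10': no prefix
No violation found over all pairs.

YES -- this is a valid prefix code. No codeword is a prefix of any other codeword.


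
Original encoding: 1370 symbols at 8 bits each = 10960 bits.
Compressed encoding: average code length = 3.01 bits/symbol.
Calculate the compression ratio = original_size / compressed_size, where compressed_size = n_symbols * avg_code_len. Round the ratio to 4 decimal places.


original_size = n_symbols * orig_bits = 1370 * 8 = 10960 bits
compressed_size = n_symbols * avg_code_len = 1370 * 3.01 = 4123.7 bits
ratio = original_size / compressed_size = 10960 / 4123.7 = 2.6578

Compression ratio = 2.6578


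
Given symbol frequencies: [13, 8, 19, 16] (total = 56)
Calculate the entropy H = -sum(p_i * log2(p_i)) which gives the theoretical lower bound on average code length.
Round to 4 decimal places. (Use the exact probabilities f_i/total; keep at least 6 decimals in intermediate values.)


Per-symbol terms -p_i * log2(p_i) with p_i = f_i/56:
  p = 13/56 = 0.232143: log2(p) = -2.106915, -p*log2(p) = 0.489105
  p = 8/56 = 0.142857: log2(p) = -2.807355, -p*log2(p) = 0.401051
  p = 19/56 = 0.339286: log2(p) = -1.559427, -p*log2(p) = 0.529091
  p = 16/56 = 0.285714: log2(p) = -1.807355, -p*log2(p) = 0.516387
H = 0.489105 + 0.401051 + 0.529091 + 0.516387 = 1.935634

H = 1.9356 bits/symbol


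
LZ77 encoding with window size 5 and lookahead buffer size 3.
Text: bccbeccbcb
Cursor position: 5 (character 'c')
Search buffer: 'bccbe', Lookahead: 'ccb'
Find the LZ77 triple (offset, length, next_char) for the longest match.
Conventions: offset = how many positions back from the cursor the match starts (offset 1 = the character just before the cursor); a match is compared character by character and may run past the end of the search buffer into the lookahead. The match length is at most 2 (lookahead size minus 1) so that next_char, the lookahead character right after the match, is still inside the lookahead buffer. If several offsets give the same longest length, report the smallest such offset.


Try each offset into the search buffer:
  offset=1 (pos 4, char 'e'): match length 0
  offset=2 (pos 3, char 'b'): match length 0
  offset=3 (pos 2, char 'c'): match length 1
  offset=4 (pos 1, char 'c'): match length 2
  offset=5 (pos 0, char 'b'): match length 0
Longest match has length 2 at offset 4.
next_char = character at position 5 + 2 = 7 -> 'b'

Best match: offset=4, length=2 (matching 'cc' starting at position 1)
LZ77 triple: (4, 2, 'b')


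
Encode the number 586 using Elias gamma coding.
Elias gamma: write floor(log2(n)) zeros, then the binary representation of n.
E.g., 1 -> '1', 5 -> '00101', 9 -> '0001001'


num_bits = floor(log2(586)) + 1 = 10
leading_zeros = num_bits - 1 = 9
binary(586) = 1001001010

Elias gamma(586) = '000000000' + '1001001010' = 0000000001001001010 (19 bits)


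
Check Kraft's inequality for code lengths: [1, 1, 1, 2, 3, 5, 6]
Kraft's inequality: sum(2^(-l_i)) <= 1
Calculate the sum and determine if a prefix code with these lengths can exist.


Sum = 2^(-1) + 2^(-1) + 2^(-1) + 2^(-2) + 2^(-3) + 2^(-5) + 2^(-6)
    = 0.5 + 0.5 + 0.5 + 0.25 + 0.125 + 0.03125 + 0.015625
    = 123/64 = 1.921875
Since 1.921875 > 1, Kraft's inequality is NOT satisfied.
A prefix code with these lengths CANNOT exist.

Kraft sum = 1.921875. Not satisfied.


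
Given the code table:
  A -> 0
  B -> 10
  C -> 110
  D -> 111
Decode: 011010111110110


Decoding:
0 -> A
110 -> C
10 -> B
111 -> D
110 -> C
110 -> C


Result: ACBDCC


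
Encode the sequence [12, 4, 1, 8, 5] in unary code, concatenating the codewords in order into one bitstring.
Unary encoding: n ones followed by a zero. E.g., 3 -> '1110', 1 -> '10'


Encode each number as n ones followed by a terminating 0:
  12 -> 1111111111110 (13 bits)
  4 -> 11110 (5 bits)
  1 -> 10 (2 bits)
  8 -> 111111110 (9 bits)
  5 -> 111110 (6 bits)
Total length = 13 + 5 + 2 + 9 + 6 = 35 bits.

Unary([12, 4, 1, 8, 5]) = 11111111111101111010111111110111110 (35 bits)


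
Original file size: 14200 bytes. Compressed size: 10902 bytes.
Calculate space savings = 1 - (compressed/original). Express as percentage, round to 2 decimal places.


ratio = compressed/original = 10902/14200 = 0.767746
savings = 1 - ratio = 1 - 0.767746 = 0.232254
as a percentage: 0.232254 * 100 = 23.23%

Space savings = 1 - 10902/14200 = 23.23%


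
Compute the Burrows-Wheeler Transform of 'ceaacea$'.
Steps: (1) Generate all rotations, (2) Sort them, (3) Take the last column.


Rotations (sorted):
  0: $ceaacea -> last char: a
  1: a$ceaace -> last char: e
  2: aacea$ce -> last char: e
  3: acea$cea -> last char: a
  4: cea$ceaa -> last char: a
  5: ceaacea$ -> last char: $
  6: ea$ceaac -> last char: c
  7: eaacea$c -> last char: c


BWT = aeeaa$cc


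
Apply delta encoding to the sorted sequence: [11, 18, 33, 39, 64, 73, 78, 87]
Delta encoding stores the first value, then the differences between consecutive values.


First value: 11
Deltas:
  18 - 11 = 7
  33 - 18 = 15
  39 - 33 = 6
  64 - 39 = 25
  73 - 64 = 9
  78 - 73 = 5
  87 - 78 = 9


Delta encoded: [11, 7, 15, 6, 25, 9, 5, 9]


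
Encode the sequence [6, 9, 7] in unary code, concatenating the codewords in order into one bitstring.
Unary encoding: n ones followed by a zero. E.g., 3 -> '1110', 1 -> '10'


Encode each number as n ones followed by a terminating 0:
  6 -> 1111110 (7 bits)
  9 -> 1111111110 (10 bits)
  7 -> 11111110 (8 bits)
Total length = 7 + 10 + 8 = 25 bits.

Unary([6, 9, 7]) = 1111110111111111011111110 (25 bits)


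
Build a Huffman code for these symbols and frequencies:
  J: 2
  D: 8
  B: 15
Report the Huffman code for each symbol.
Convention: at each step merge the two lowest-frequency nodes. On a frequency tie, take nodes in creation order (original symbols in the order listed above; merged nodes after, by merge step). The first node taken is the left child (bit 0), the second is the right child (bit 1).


Huffman tree construction:
Step 1: Merge J(2) + D(8) = 10
Step 2: Merge (J+D)(10) + B(15) = 25
Read each symbol's code off the tree from the root (left child = 0, right child = 1).

Codes:
  J: 00 (length 2)
  D: 01 (length 2)
  B: 1 (length 1)
Average code length: 35/25 = 1.4000 bits/symbol


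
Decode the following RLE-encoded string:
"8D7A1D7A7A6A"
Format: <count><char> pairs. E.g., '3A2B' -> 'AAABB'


Expanding each <count><char> pair:
  8D -> 'DDDDDDDD'
  7A -> 'AAAAAAA'
  1D -> 'D'
  7A -> 'AAAAAAA'
  7A -> 'AAAAAAA'
  6A -> 'AAAAAA'

Decoded = DDDDDDDDAAAAAAADAAAAAAAAAAAAAAAAAAAA


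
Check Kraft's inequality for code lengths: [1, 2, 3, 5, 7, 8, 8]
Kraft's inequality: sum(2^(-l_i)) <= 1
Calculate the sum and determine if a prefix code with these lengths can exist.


Sum = 2^(-1) + 2^(-2) + 2^(-3) + 2^(-5) + 2^(-7) + 2^(-8) + 2^(-8)
    = 0.5 + 0.25 + 0.125 + 0.03125 + 0.0078125 + 0.00390625 + 0.00390625
    = 236/256 = 0.921875
Since 0.921875 <= 1, Kraft's inequality IS satisfied.
A prefix code with these lengths CAN exist.

Kraft sum = 0.921875. Satisfied.


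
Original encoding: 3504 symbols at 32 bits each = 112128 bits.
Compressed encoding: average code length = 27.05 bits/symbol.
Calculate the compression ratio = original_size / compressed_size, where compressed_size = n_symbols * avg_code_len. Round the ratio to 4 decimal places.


original_size = n_symbols * orig_bits = 3504 * 32 = 112128 bits
compressed_size = n_symbols * avg_code_len = 3504 * 27.05 = 94783.2 bits
ratio = original_size / compressed_size = 112128 / 94783.2 = 1.183

Compression ratio = 1.183


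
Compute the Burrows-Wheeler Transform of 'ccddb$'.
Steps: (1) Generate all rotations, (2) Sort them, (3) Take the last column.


Rotations (sorted):
  0: $ccddb -> last char: b
  1: b$ccdd -> last char: d
  2: ccddb$ -> last char: $
  3: cddb$c -> last char: c
  4: db$ccd -> last char: d
  5: ddb$cc -> last char: c


BWT = bd$cdc


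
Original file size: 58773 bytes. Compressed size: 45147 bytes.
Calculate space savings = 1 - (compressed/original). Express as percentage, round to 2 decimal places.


ratio = compressed/original = 45147/58773 = 0.768159
savings = 1 - ratio = 1 - 0.768159 = 0.231841
as a percentage: 0.231841 * 100 = 23.18%

Space savings = 1 - 45147/58773 = 23.18%


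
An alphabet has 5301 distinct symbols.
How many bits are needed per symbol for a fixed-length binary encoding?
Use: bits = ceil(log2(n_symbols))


log2(5301) = 12.372
Bracket: 2^12 = 4096 < 5301 <= 2^13 = 8192
So ceil(log2(5301)) = 13

bits = ceil(log2(5301)) = ceil(12.372) = 13 bits


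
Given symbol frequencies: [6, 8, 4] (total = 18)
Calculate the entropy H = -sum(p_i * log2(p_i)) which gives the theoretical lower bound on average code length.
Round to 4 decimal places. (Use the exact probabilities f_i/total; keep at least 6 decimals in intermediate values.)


Per-symbol terms -p_i * log2(p_i) with p_i = f_i/18:
  p = 6/18 = 0.333333: log2(p) = -1.584963, -p*log2(p) = 0.528321
  p = 8/18 = 0.444444: log2(p) = -1.169925, -p*log2(p) = 0.519967
  p = 4/18 = 0.222222: log2(p) = -2.169925, -p*log2(p) = 0.482206
H = 0.528321 + 0.519967 + 0.482206 = 1.530494

H = 1.5305 bits/symbol


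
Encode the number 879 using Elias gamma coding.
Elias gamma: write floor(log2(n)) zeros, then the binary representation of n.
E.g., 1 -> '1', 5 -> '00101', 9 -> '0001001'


num_bits = floor(log2(879)) + 1 = 10
leading_zeros = num_bits - 1 = 9
binary(879) = 1101101111

Elias gamma(879) = '000000000' + '1101101111' = 0000000001101101111 (19 bits)


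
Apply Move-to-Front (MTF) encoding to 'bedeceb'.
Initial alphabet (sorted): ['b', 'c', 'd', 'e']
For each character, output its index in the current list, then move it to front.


MTF encoding:
'b': index 0 in ['b', 'c', 'd', 'e'] -> ['b', 'c', 'd', 'e']
'e': index 3 in ['b', 'c', 'd', 'e'] -> ['e', 'b', 'c', 'd']
'd': index 3 in ['e', 'b', 'c', 'd'] -> ['d', 'e', 'b', 'c']
'e': index 1 in ['d', 'e', 'b', 'c'] -> ['e', 'd', 'b', 'c']
'c': index 3 in ['e', 'd', 'b', 'c'] -> ['c', 'e', 'd', 'b']
'e': index 1 in ['c', 'e', 'd', 'b'] -> ['e', 'c', 'd', 'b']
'b': index 3 in ['e', 'c', 'd', 'b'] -> ['b', 'e', 'c', 'd']


Output: [0, 3, 3, 1, 3, 1, 3]


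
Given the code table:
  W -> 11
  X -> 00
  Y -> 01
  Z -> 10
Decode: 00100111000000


Decoding:
00 -> X
10 -> Z
01 -> Y
11 -> W
00 -> X
00 -> X
00 -> X


Result: XZYWXXX


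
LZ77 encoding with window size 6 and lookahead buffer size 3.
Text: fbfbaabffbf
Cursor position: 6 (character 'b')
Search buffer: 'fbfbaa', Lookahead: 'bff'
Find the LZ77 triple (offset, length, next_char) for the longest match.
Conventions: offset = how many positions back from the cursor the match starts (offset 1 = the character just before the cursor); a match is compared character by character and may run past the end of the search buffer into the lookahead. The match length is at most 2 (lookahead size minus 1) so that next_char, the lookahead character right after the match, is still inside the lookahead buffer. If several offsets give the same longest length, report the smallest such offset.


Try each offset into the search buffer:
  offset=1 (pos 5, char 'a'): match length 0
  offset=2 (pos 4, char 'a'): match length 0
  offset=3 (pos 3, char 'b'): match length 1
  offset=4 (pos 2, char 'f'): match length 0
  offset=5 (pos 1, char 'b'): match length 2
  offset=6 (pos 0, char 'f'): match length 0
Longest match has length 2 at offset 5.
next_char = character at position 6 + 2 = 8 -> 'f'

Best match: offset=5, length=2 (matching 'bf' starting at position 1)
LZ77 triple: (5, 2, 'f')


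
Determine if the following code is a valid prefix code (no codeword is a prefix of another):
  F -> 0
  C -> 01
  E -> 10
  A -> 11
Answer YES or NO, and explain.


Checking each pair (does one codeword prefix another?):
  F='0' vs C='01': prefix -- VIOLATION

NO -- this is NOT a valid prefix code. F (0) is a prefix of C (01).


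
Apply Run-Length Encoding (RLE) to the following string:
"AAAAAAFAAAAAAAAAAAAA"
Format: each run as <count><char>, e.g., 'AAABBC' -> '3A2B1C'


Scanning runs left to right:
  i=0: run of 'A' x 6 -> '6A'
  i=6: run of 'F' x 1 -> '1F'
  i=7: run of 'A' x 13 -> '13A'

RLE = 6A1F13A


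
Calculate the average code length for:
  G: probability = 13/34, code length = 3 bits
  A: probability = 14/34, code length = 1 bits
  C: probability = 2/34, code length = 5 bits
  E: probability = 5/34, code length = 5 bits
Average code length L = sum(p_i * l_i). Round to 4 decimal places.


Weighted contributions p_i * l_i:
  G: (13/34) * 3 = 39/34
  A: (14/34) * 1 = 14/34
  C: (2/34) * 5 = 10/34
  E: (5/34) * 5 = 25/34
Sum = (39 + 14 + 10 + 25)/34 = 88/34

L = 88/34 = 2.5882 bits/symbol


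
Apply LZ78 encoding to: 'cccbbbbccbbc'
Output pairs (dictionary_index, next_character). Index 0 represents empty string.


LZ78 encoding steps:
Dictionary: {0: ''}
Step 1: w='' (idx 0), next='c' -> output (0, 'c'), add 'c' as idx 1
Step 2: w='c' (idx 1), next='c' -> output (1, 'c'), add 'cc' as idx 2
Step 3: w='' (idx 0), next='b' -> output (0, 'b'), add 'b' as idx 3
Step 4: w='b' (idx 3), next='b' -> output (3, 'b'), add 'bb' as idx 4
Step 5: w='b' (idx 3), next='c' -> output (3, 'c'), add 'bc' as idx 5
Step 6: w='c' (idx 1), next='b' -> output (1, 'b'), add 'cb' as idx 6
Step 7: w='bc' (idx 5), end of input -> output (5, '')


Encoded: [(0, 'c'), (1, 'c'), (0, 'b'), (3, 'b'), (3, 'c'), (1, 'b'), (5, '')]


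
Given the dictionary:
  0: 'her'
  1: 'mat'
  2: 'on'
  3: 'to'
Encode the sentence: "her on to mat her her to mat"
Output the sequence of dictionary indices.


Look up each word in the dictionary:
  'her' -> 0
  'on' -> 2
  'to' -> 3
  'mat' -> 1
  'her' -> 0
  'her' -> 0
  'to' -> 3
  'mat' -> 1

Encoded: [0, 2, 3, 1, 0, 0, 3, 1]


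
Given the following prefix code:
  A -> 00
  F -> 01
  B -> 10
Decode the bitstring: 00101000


Decoding step by step:
Bits 00 -> A
Bits 10 -> B
Bits 10 -> B
Bits 00 -> A


Decoded message: ABBA


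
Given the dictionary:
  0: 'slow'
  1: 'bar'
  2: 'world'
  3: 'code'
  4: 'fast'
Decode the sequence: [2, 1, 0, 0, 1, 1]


Look up each index in the dictionary:
  2 -> 'world'
  1 -> 'bar'
  0 -> 'slow'
  0 -> 'slow'
  1 -> 'bar'
  1 -> 'bar'

Decoded: "world bar slow slow bar bar"


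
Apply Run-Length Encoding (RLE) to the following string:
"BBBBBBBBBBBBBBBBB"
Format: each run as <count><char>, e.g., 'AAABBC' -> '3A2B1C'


Scanning runs left to right:
  i=0: run of 'B' x 17 -> '17B'

RLE = 17B


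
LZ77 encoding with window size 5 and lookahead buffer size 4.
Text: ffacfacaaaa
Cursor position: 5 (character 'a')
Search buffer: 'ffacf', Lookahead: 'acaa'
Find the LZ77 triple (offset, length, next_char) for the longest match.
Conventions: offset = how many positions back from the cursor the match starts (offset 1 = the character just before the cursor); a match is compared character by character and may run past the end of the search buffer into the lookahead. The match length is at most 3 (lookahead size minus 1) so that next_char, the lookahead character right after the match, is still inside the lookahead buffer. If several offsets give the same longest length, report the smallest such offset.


Try each offset into the search buffer:
  offset=1 (pos 4, char 'f'): match length 0
  offset=2 (pos 3, char 'c'): match length 0
  offset=3 (pos 2, char 'a'): match length 2
  offset=4 (pos 1, char 'f'): match length 0
  offset=5 (pos 0, char 'f'): match length 0
Longest match has length 2 at offset 3.
next_char = character at position 5 + 2 = 7 -> 'a'

Best match: offset=3, length=2 (matching 'ac' starting at position 2)
LZ77 triple: (3, 2, 'a')


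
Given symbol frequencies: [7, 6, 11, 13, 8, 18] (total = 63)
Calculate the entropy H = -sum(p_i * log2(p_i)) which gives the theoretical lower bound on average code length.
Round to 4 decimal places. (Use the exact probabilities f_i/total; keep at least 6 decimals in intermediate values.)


Per-symbol terms -p_i * log2(p_i) with p_i = f_i/63:
  p = 7/63 = 0.111111: log2(p) = -3.169925, -p*log2(p) = 0.352214
  p = 6/63 = 0.095238: log2(p) = -3.392317, -p*log2(p) = 0.323078
  p = 11/63 = 0.174603: log2(p) = -2.517848, -p*log2(p) = 0.439624
  p = 13/63 = 0.206349: log2(p) = -2.276840, -p*log2(p) = 0.469824
  p = 8/63 = 0.126984: log2(p) = -2.977280, -p*log2(p) = 0.378067
  p = 18/63 = 0.285714: log2(p) = -1.807355, -p*log2(p) = 0.516387
H = 0.352214 + 0.323078 + 0.439624 + 0.469824 + 0.378067 + 0.516387 = 2.479194

H = 2.4792 bits/symbol
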